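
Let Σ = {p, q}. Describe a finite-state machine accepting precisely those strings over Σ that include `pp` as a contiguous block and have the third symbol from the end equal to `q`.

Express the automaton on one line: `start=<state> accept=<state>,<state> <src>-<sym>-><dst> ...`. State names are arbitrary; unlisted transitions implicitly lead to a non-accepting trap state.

start=S0 accept=S11,S17,S18,S19 S0-p->S1 S0-q->S2 S1-p->S3 S1-q->S4 S2-p->S5 S2-q->S6 S3-p->S7 S3-q->S8 S4-p->S9 S4-q->S10 S5-p->S11 S5-q->S12 S6-p->S13 S6-q->S14 S7-p->S7 S7-q->S8 S8-p->S15 S8-q->S16 S9-p->S11 S9-q->S12 S10-p->S13 S10-q->S14 S11-p->S7 S11-q->S8 S12-p->S9 S12-q->S10 S13-p->S11 S13-q->S12 S14-p->S13 S14-q->S14 S15-p->S11 S15-q->S17 S16-p->S18 S16-q->S19 S17-p->S15 S17-q->S16 S18-p->S11 S18-q->S17 S19-p->S18 S19-q->S19

Run two small machines in parallel and take their product. The first has 3 states tracking whether and how much of `pp` has been seen; the second has 15 states tracking the last 3 symbols read. A product state is a pair (one from each), accepting exactly when both do.
          p    q  
>  S0     S1   S2 
   S1     S3   S4 
   S2     S5   S6 
   S3     S7   S8 
   S4     S9  S10 
   S5    S11  S12 
   S6    S13  S14 
   S7     S7   S8 
   S8    S15  S16 
   S9    S11  S12 
   S10   S13  S14 
 * S11    S7   S8 
   S12    S9  S10 
   S13   S11  S12 
   S14   S13  S14 
   S15   S11  S17 
   S16   S18  S19 
 * S17   S15  S16 
 * S18   S11  S17 
 * S19   S18  S19 
(> = start, * = accepting)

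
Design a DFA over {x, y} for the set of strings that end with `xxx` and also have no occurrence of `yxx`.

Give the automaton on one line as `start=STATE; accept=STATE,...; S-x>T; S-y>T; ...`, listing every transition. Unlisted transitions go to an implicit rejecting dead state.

Handle the two conditions separately and then intersect. The first has 4 states tracking how much of the suffix `xxx` has currently been matched; the second has 4 states tracking partial matches of the forbidden pattern `yxx`. A product state is a pair (one from each), accepting exactly when both do. Equivalent product states are then merged.
With 5 states:
        x   y  
>  s0   s1  s2 
   s1   s3  s2 
   s2   s2  s2 
   s3   s4  s2 
 * s4   s4  s2 
(> = start, * = accepting)

start=s0; accept=s4; s0-x>s1; s0-y>s2; s1-x>s3; s1-y>s2; s2-x>s2; s2-y>s2; s3-x>s4; s3-y>s2; s4-x>s4; s4-y>s2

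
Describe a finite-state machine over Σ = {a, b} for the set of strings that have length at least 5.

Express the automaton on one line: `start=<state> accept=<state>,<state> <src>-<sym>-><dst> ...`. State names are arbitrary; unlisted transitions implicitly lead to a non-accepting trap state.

start=S0 accept=S5,S6 S0-a->S1 S0-b->S1 S1-a->S2 S1-b->S2 S2-a->S3 S2-b->S3 S3-a->S4 S3-b->S4 S4-a->S5 S4-b->S5 S5-a->S6 S5-b->S6 S6-a->S6 S6-b->S6

Count input length up to 6: every symbol moves from S0 toward S6, which means 'more than 5' and absorbs. Accept from {S5, S6}.
A 7-state machine:
        a   b  
>  S0   S1  S1 
   S1   S2  S2 
   S2   S3  S3 
   S3   S4  S4 
   S4   S5  S5 
 * S5   S6  S6 
 * S6   S6  S6 
(> = start, * = accepting)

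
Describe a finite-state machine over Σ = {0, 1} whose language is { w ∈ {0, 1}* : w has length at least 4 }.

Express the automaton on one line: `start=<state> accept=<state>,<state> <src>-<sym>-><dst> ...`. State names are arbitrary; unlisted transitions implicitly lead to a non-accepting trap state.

start=S0 accept=S4,S5 S0-0->S1 S0-1->S1 S1-0->S2 S1-1->S2 S2-0->S3 S2-1->S3 S3-0->S4 S3-1->S4 S4-0->S5 S4-1->S5 S5-0->S5 S5-1->S5

We only need to distinguish lengths 0, 1, …, 4, and '>4'. Chain S0 → S1 → S2 → S3 → S4 → S5 on every symbol, with S5 looping. Accepting states: {S4, S5}.
With 6 states:
        0   1  
>  S0   S1  S1 
   S1   S2  S2 
   S2   S3  S3 
   S3   S4  S4 
 * S4   S5  S5 
 * S5   S5  S5 
(> = start, * = accepting)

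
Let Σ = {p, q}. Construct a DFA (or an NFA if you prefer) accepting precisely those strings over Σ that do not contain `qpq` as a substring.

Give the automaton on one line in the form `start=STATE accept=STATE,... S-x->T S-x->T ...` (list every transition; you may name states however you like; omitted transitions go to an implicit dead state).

start=S0 accept=S0,S1,S2 S0-p->S0 S0-q->S1 S1-p->S2 S1-q->S1 S2-p->S0 S2-q->S3 S3-p->S3 S3-q->S3

This is the complement of 'contains `qpq`'. Use the same substring-matching states — S0 through S3 holding how much of `qpq` has just been matched — but flip the accepting set: everything except the trap S3 accepts.
With 4 states:
        p   q  
>* S0   S0  S1 
 * S1   S2  S1 
 * S2   S0  S3 
   S3   S3  S3 
(> = start, * = accepting)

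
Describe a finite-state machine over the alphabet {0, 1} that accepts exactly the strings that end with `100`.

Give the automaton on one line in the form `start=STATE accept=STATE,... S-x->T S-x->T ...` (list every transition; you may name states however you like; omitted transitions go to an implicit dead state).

Let each state record the length of the longest suffix of the input read so far that is also a prefix of `100`. S1 means the last symbol is `1`; S2 means the last 2 symbols are `10`; S3 means the last 3 symbols are `100`. Accept only at S3, where the string currently ends in `100`.
        0   1  
>  S0   S0  S1 
   S1   S2  S1 
   S2   S3  S1 
 * S3   S0  S1 
(> = start, * = accepting)

start=S0 accept=S3 S0-0->S0 S0-1->S1 S1-0->S2 S1-1->S1 S2-0->S3 S2-1->S1 S3-0->S0 S3-1->S1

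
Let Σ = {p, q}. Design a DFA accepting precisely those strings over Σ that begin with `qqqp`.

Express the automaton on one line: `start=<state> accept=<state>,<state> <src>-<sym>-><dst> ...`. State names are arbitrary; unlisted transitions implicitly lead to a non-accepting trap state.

Walk along `qqqp` while the input agrees: from s0 take `q` to s1, and so on. Any deviation drops to the rejecting sink s5. Once s4 is reached the prefix is confirmed and every continuation is accepted.
        p   q  
>  s0   s5  s1 
   s1   s5  s2 
   s2   s5  s3 
   s3   s4  s5 
 * s4   s4  s4 
   s5   s5  s5 
(> = start, * = accepting)

start=s0 accept=s4 s0-p->s5 s0-q->s1 s1-p->s5 s1-q->s2 s2-p->s5 s2-q->s3 s3-p->s4 s3-q->s5 s4-p->s4 s4-q->s4 s5-p->s5 s5-q->s5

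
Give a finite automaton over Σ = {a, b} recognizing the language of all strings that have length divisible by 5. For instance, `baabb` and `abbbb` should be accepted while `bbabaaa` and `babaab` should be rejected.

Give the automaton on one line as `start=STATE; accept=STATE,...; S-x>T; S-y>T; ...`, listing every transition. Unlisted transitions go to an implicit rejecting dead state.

start=q0; accept=q0; q0-a>q1; q0-b>q1; q1-a>q2; q1-b>q2; q2-a>q3; q2-b>q3; q3-a>q4; q3-b>q4; q4-a>q0; q4-b>q0

Count input length modulo 5: every symbol advances one step around the cycle q0 → q1 → q2 → q3 → q4 → q0. Accept at q0.
5 states suffice.
        a   b  
>* q0   q1  q1 
   q1   q2  q2 
   q2   q3  q3 
   q3   q4  q4 
   q4   q0  q0 
(> = start, * = accepting)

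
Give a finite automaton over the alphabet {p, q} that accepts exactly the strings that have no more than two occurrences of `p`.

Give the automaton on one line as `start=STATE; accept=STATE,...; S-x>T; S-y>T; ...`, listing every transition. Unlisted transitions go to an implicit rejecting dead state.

Only the number of `p`s matters, and only up to 3. Make a chain S0 → S1 → S2 → S3 advanced by each `p` (with S3 absorbing); every other symbol self-loops. The accepting set is {S0, S1, S2}.
        p   q  
>* S0   S1  S0 
 * S1   S2  S1 
 * S2   S3  S2 
   S3   S3  S3 
(> = start, * = accepting)

start=S0; accept=S0,S1,S2; S0-p>S1; S0-q>S0; S1-p>S2; S1-q>S1; S2-p>S3; S2-q>S2; S3-p>S3; S3-q>S3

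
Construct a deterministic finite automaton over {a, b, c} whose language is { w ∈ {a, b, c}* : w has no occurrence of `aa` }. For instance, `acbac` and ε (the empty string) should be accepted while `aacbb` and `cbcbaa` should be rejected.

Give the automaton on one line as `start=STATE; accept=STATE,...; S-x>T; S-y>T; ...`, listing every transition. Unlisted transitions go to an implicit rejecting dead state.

start=q0; accept=q0,q1; q0-a>q1; q0-b>q0; q0-c>q0; q1-a>q2; q1-b>q0; q1-c>q0; q2-a>q2; q2-b>q2; q2-c>q2

Track partial matches of the forbidden pattern `aa`. State q2 is a dead state reached once `aa` has occurred; every other state accepts. q0 means no part of `aa` is currently matched.
A 3-state machine:
        a   b   c  
>* q0   q1  q0  q0 
 * q1   q2  q0  q0 
   q2   q2  q2  q2 
(> = start, * = accepting)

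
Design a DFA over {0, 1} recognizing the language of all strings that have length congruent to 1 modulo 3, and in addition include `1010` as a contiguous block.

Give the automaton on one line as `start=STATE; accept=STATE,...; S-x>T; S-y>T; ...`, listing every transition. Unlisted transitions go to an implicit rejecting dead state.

start=A; accept=L; A-0>B; A-1>C; B-0>D; B-1>E; C-0>F; C-1>E; D-0>A; D-1>G; E-0>H; E-1>G; F-0>A; F-1>I; G-0>J; G-1>C; H-0>B; H-1>K; I-0>L; I-1>C; J-0>D; J-1>M; K-0>N; K-1>E; L-0>N; L-1>N; M-0>O; M-1>G; N-0>O; N-1>O; O-0>L; O-1>L

Build one automaton per condition and run them in lockstep. The first has 3 states tracking the input length modulo 3; the second has 5 states tracking whether and how much of `1010` has been seen. A product state is a pair (one from each), accepting exactly when both do.
With 15 states:
       0  1 
>  A   B  C 
   B   D  E 
   C   F  E 
   D   A  G 
   E   H  G 
   F   A  I 
   G   J  C 
   H   B  K 
   I   L  C 
   J   D  M 
   K   N  E 
 * L   N  N 
   M   O  G 
   N   O  O 
   O   L  L 
(> = start, * = accepting)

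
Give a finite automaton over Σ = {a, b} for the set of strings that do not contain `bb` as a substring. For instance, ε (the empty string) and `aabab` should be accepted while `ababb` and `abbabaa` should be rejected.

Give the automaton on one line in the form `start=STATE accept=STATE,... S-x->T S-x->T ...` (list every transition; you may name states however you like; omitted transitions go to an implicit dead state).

start=q0 accept=q0,q1 q0-a->q0 q0-b->q1 q1-a->q0 q1-b->q2 q2-a->q2 q2-b->q2

This is the complement of 'contains `bb`'. Use the same substring-matching states — q0 through q2 holding how much of `bb` has just been matched — but flip the accepting set: everything except the trap q2 accepts.
        a   b  
>* q0   q0  q1 
 * q1   q0  q2 
   q2   q2  q2 
(> = start, * = accepting)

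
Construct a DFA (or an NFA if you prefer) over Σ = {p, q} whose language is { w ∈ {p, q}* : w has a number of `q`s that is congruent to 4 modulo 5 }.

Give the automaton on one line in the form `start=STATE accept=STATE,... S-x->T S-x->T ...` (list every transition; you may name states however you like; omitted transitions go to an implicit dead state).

The only thing that matters is how many `q`s have appeared, reduced mod 5. Use one state per residue: S0 for 0, …, S4 for 4. Reading `q` moves to the next residue; anything else stays put. S4 is accepting.
5 states suffice.
        p   q  
>  S0   S0  S1 
   S1   S1  S2 
   S2   S2  S3 
   S3   S3  S4 
 * S4   S4  S0 
(> = start, * = accepting)

start=S0 accept=S4 S0-p->S0 S0-q->S1 S1-p->S1 S1-q->S2 S2-p->S2 S2-q->S3 S3-p->S3 S3-q->S4 S4-p->S4 S4-q->S0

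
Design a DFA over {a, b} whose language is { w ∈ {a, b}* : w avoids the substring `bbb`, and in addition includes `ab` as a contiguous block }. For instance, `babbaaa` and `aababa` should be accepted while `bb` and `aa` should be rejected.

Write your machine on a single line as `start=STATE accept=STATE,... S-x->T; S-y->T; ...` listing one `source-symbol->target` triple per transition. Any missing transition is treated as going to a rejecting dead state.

Build one automaton per condition and run them in lockstep. One (4 states) tracks partial matches of the forbidden pattern `bbb`; the other (3 states) tracks whether and how much of `ab` has been seen. Each combined state is a pair, one component from each; accept when both components accept. Equivalent product states are then merged.
With 8 states:
        a   b  
>  s0   s1  s2 
   s1   s1  s3 
   s2   s1  s4 
 * s3   s5  s6 
   s4   s1  s7 
 * s5   s5  s3 
 * s6   s5  s7 
   s7   s7  s7 
(> = start, * = accepting)

start=s0; accept=s3,s5,s6; s0-a->s1; s0-b->s2; s1-a->s1; s1-b->s3; s2-a->s1; s2-b->s4; s3-a->s5; s3-b->s6; s4-a->s1; s4-b->s7; s5-a->s5; s5-b->s3; s6-a->s5; s6-b->s7; s7-a->s7; s7-b->s7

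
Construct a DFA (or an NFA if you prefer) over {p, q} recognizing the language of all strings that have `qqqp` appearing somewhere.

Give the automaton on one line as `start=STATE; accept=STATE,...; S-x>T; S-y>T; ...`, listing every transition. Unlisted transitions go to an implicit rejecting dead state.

Track how much of `qqqp` has been matched so far: state S0 is no progress, S4 is the absorbing accept state reached once `qqqp` has occurred. Intermediate states record partial matches; on a mismatch, fall back to the longest reusable overlap.
With 5 states:
        p   q  
>  S0   S0  S1 
   S1   S0  S2 
   S2   S0  S3 
   S3   S4  S3 
 * S4   S4  S4 
(> = start, * = accepting)

start=S0; accept=S4; S0-p>S0; S0-q>S1; S1-p>S0; S1-q>S2; S2-p>S0; S2-q>S3; S3-p>S4; S3-q>S3; S4-p>S4; S4-q>S4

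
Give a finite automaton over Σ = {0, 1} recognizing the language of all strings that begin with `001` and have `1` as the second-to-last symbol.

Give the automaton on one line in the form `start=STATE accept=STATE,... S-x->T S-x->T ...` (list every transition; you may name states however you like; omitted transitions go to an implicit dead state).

start=q0 accept=q5,q6 q0-0->q1 q0-1->q2 q1-0->q3 q1-1->q2 q2-0->q2 q2-1->q2 q3-0->q2 q3-1->q4 q4-0->q5 q4-1->q6 q5-0->q7 q5-1->q4 q6-0->q5 q6-1->q6 q7-0->q7 q7-1->q4

Run two small machines in parallel and take their product. The first has 5 states tracking whether the input so far still matches the prefix `001`; the second has 7 states tracking the last 2 symbols read. A product state is a pair (one from each), accepting exactly when both do. Minimizing collapses redundant product states.
8 states suffice.
        0   1  
>  q0   q1  q2 
   q1   q3  q2 
   q2   q2  q2 
   q3   q2  q4 
   q4   q5  q6 
 * q5   q7  q4 
 * q6   q5  q6 
   q7   q7  q4 
(> = start, * = accepting)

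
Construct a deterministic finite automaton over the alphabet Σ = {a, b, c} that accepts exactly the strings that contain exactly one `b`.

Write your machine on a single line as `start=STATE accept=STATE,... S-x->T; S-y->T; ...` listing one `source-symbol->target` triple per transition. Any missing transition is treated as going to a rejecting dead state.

Only the number of `b`s matters, and only up to 2. Make a chain q0 → q1 → q2 advanced by each `b` (with q2 absorbing); every other symbol self-loops. The accepting set is {q1}.
A 3-state machine:
        a   b   c  
>  q0   q0  q1  q0 
 * q1   q1  q2  q1 
   q2   q2  q2  q2 
(> = start, * = accepting)

start=q0; accept=q1; q0-a->q0; q0-b->q1; q0-c->q0; q1-a->q1; q1-b->q2; q1-c->q1; q2-a->q2; q2-b->q2; q2-c->q2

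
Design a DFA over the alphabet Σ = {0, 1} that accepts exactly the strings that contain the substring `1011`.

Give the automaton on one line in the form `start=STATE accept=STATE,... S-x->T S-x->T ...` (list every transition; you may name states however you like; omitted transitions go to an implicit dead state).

States q0..q3 record the length of the longest prefix of `1011` that matches the current input suffix. Reaching q4 means `1011` has been seen, and we stay there forever. Accept from q4.
        0   1  
>  q0   q0  q1 
   q1   q2  q1 
   q2   q0  q3 
   q3   q2  q4 
 * q4   q4  q4 
(> = start, * = accepting)

start=q0 accept=q4 q0-0->q0 q0-1->q1 q1-0->q2 q1-1->q1 q2-0->q0 q2-1->q3 q3-0->q2 q3-1->q4 q4-0->q4 q4-1->q4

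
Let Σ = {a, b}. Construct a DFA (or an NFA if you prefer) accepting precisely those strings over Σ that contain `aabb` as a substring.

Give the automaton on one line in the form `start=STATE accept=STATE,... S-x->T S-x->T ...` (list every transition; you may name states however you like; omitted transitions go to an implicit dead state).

start=s0 accept=s4 s0-a->s1 s0-b->s0 s1-a->s2 s1-b->s0 s2-a->s2 s2-b->s3 s3-a->s1 s3-b->s4 s4-a->s4 s4-b->s4

Track how much of `aabb` has been matched so far: state s0 is no progress, s4 is the absorbing accept state reached once `aabb` has occurred. Intermediate states record partial matches; on a mismatch, fall back to the longest reusable overlap.
        a   b  
>  s0   s1  s0 
   s1   s2  s0 
   s2   s2  s3 
   s3   s1  s4 
 * s4   s4  s4 
(> = start, * = accepting)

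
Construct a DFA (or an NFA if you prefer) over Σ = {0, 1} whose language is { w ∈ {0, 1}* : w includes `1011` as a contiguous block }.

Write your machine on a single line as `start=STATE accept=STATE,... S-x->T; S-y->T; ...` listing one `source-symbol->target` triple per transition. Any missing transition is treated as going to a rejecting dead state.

States A..D record the length of the longest prefix of `1011` that matches the current input suffix. Reaching E means `1011` has been seen, and we stay there forever. Accept from E.
With 5 states:
       0  1 
>  A   A  B 
   B   C  B 
   C   A  D 
   D   C  E 
 * E   E  E 
(> = start, * = accepting)

start=A; accept=E; A-0->A; A-1->B; B-0->C; B-1->B; C-0->A; C-1->D; D-0->C; D-1->E; E-0->E; E-1->E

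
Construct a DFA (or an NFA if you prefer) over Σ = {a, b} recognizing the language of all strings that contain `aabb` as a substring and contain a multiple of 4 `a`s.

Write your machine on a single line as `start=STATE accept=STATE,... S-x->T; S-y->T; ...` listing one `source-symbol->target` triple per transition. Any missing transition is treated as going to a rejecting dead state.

start=S0; accept=S18; S0-a->S1; S0-b->S0; S1-a->S2; S1-b->S3; S2-a->S4; S2-b->S5; S3-a->S6; S3-b->S3; S4-a->S7; S4-b->S8; S5-a->S9; S5-b->S10; S6-a->S4; S6-b->S11; S7-a->S12; S7-b->S13; S8-a->S14; S8-b->S15; S9-a->S7; S9-b->S16; S10-a->S15; S10-b->S10; S11-a->S9; S11-b->S11; S12-a->S2; S12-b->S17; S13-a->S1; S13-b->S18; S14-a->S12; S14-b->S0; S15-a->S18; S15-b->S15; S16-a->S14; S16-b->S16; S17-a->S6; S17-b->S19; S18-a->S19; S18-b->S18; S19-a->S10; S19-b->S19

Build one automaton per condition and run them in lockstep. One (5 states) tracks whether and how much of `aabb` has been seen; the other (4 states) tracks the count of `a`s modulo 4. Each combined state is a pair, one component from each; accept when both components accept.
A 20-state machine:
          a    b  
>  S0     S1   S0 
   S1     S2   S3 
   S2     S4   S5 
   S3     S6   S3 
   S4     S7   S8 
   S5     S9  S10 
   S6     S4  S11 
   S7    S12  S13 
   S8    S14  S15 
   S9     S7  S16 
   S10   S15  S10 
   S11    S9  S11 
   S12    S2  S17 
   S13    S1  S18 
   S14   S12   S0 
   S15   S18  S15 
   S16   S14  S16 
   S17    S6  S19 
 * S18   S19  S18 
   S19   S10  S19 
(> = start, * = accepting)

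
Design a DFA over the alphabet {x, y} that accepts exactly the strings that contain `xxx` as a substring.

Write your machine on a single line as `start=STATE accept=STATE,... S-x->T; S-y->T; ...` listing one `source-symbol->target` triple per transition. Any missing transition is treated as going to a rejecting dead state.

States s0..s2 record the length of the longest prefix of `xxx` that matches the current input suffix. Reaching s3 means `xxx` has been seen, and we stay there forever. Accept from s3.
4 states suffice.
        x   y  
>  s0   s1  s0 
   s1   s2  s0 
   s2   s3  s0 
 * s3   s3  s3 
(> = start, * = accepting)

start=s0; accept=s3; s0-x->s1; s0-y->s0; s1-x->s2; s1-y->s0; s2-x->s3; s2-y->s0; s3-x->s3; s3-y->s3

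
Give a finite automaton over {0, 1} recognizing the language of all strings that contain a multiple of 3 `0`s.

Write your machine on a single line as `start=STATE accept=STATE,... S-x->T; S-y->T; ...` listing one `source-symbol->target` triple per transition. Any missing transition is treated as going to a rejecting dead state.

Keep the running count of `0`s modulo 3: each `0` advances along the cycle S0 → S1 → S2 → S0 while other symbols loop. Accept at S0.
A 3-state machine:
        0   1  
>* S0   S1  S0 
   S1   S2  S1 
   S2   S0  S2 
(> = start, * = accepting)

start=S0; accept=S0; S0-0->S1; S0-1->S0; S1-0->S2; S1-1->S1; S2-0->S0; S2-1->S2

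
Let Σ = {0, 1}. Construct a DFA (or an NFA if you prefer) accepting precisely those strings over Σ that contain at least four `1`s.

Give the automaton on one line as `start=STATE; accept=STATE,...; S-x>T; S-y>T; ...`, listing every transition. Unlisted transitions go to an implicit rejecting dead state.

Count `1`s, saturating at 5: states S0 through S4 mean 0 through 4 `1`s seen; S5 means more than 4. Each `1` increments (capped at S5); other symbols loop. Accept from {S4, S5}.
6 states suffice.
        0   1  
>  S0   S0  S1 
   S1   S1  S2 
   S2   S2  S3 
   S3   S3  S4 
 * S4   S4  S5 
 * S5   S5  S5 
(> = start, * = accepting)

start=S0; accept=S4,S5; S0-0>S0; S0-1>S1; S1-0>S1; S1-1>S2; S2-0>S2; S2-1>S3; S3-0>S3; S3-1>S4; S4-0>S4; S4-1>S5; S5-0>S5; S5-1>S5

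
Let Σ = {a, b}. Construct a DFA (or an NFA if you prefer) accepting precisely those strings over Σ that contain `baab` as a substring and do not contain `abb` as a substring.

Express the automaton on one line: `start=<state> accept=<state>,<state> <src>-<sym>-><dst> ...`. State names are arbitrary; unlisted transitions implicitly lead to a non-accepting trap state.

Build one automaton per condition and run them in lockstep. One (5 states) tracks whether and how much of `baab` has been seen; the other (4 states) tracks partial matches of the forbidden pattern `abb`. Each combined state is a pair, one component from each; accept when both components accept.
13 states suffice.
          a    b  
>  q0     q1   q2 
   q1     q1   q3 
   q2     q4   q2 
   q3     q4   q5 
   q4     q6   q3 
   q5     q7   q5 
   q6     q1   q8 
   q7     q9   q5 
 * q8    q10  q11 
   q9    q12  q11 
 * q10   q10   q8 
   q11   q11  q11 
   q12   q12   q5 
(> = start, * = accepting)

start=q0 accept=q8,q10 q0-a->q1 q0-b->q2 q1-a->q1 q1-b->q3 q2-a->q4 q2-b->q2 q3-a->q4 q3-b->q5 q4-a->q6 q4-b->q3 q5-a->q7 q5-b->q5 q6-a->q1 q6-b->q8 q7-a->q9 q7-b->q5 q8-a->q10 q8-b->q11 q9-a->q12 q9-b->q11 q10-a->q10 q10-b->q8 q11-a->q11 q11-b->q11 q12-a->q12 q12-b->q5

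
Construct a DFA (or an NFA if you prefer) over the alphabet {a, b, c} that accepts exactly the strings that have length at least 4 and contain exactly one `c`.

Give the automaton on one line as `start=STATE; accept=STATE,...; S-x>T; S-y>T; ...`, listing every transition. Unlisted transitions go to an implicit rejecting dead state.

start=S0; accept=S8; S0-a>S1; S0-b>S1; S0-c>S2; S1-a>S3; S1-b>S3; S1-c>S4; S2-a>S4; S2-b>S4; S2-c>S5; S3-a>S6; S3-b>S6; S3-c>S7; S4-a>S7; S4-b>S7; S4-c>S5; S5-a>S5; S5-b>S5; S5-c>S5; S6-a>S6; S6-b>S6; S6-c>S8; S7-a>S8; S7-b>S8; S7-c>S5; S8-a>S8; S8-b>S8; S8-c>S5

Handle the two conditions separately and then intersect. One (6 states) tracks the input length, saturating at 5; the other (3 states) tracks the count of `c`s, saturating at 2. Each combined state is a pair, one component from each; accept when both components accept. Equivalent product states are then merged.
A 9-state machine:
        a   b   c  
>  S0   S1  S1  S2 
   S1   S3  S3  S4 
   S2   S4  S4  S5 
   S3   S6  S6  S7 
   S4   S7  S7  S5 
   S5   S5  S5  S5 
   S6   S6  S6  S8 
   S7   S8  S8  S5 
 * S8   S8  S8  S5 
(> = start, * = accepting)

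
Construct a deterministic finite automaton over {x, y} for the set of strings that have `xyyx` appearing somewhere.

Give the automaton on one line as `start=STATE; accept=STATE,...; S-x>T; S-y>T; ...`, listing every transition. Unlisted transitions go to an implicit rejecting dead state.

start=S0; accept=S4; S0-x>S1; S0-y>S0; S1-x>S1; S1-y>S2; S2-x>S1; S2-y>S3; S3-x>S4; S3-y>S0; S4-x>S4; S4-y>S4

Track how much of `xyyx` has been matched so far: state S0 is no progress, S4 is the absorbing accept state reached once `xyyx` has occurred. Intermediate states record partial matches; on a mismatch, fall back to the longest reusable overlap.
        x   y  
>  S0   S1  S0 
   S1   S1  S2 
   S2   S1  S3 
   S3   S4  S0 
 * S4   S4  S4 
(> = start, * = accepting)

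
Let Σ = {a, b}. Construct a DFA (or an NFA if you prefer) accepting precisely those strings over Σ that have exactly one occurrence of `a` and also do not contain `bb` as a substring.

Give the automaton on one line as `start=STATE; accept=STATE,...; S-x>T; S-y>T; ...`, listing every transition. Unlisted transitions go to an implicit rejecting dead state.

Build one automaton per condition and run them in lockstep. One (3 states) tracks the count of `a`s, saturating at 2; the other (3 states) tracks partial matches of the forbidden pattern `bb`. Each combined state is a pair, one component from each; accept when both components accept.
With 9 states:
        a   b  
>  s0   s1  s2 
 * s1   s3  s4 
   s2   s1  s5 
   s3   s3  s6 
 * s4   s3  s7 
   s5   s7  s5 
   s6   s3  s8 
   s7   s8  s7 
   s8   s8  s8 
(> = start, * = accepting)

start=s0; accept=s1,s4; s0-a>s1; s0-b>s2; s1-a>s3; s1-b>s4; s2-a>s1; s2-b>s5; s3-a>s3; s3-b>s6; s4-a>s3; s4-b>s7; s5-a>s7; s5-b>s5; s6-a>s3; s6-b>s8; s7-a>s8; s7-b>s7; s8-a>s8; s8-b>s8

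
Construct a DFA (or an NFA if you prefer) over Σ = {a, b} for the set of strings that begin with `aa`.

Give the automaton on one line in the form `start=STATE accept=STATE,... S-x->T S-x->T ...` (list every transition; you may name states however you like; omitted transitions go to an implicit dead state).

start=s0 accept=s2 s0-a->s1 s0-b->s3 s1-a->s2 s1-b->s3 s2-a->s2 s2-b->s2 s3-a->s3 s3-b->s3

Check the first 2 symbols one by one: s0 through s1 record how many have matched `aa` so far; any wrong symbol goes to the dead state s3. After all 2 match we enter the accepting sink s2.
        a   b  
>  s0   s1  s3 
   s1   s2  s3 
 * s2   s2  s2 
   s3   s3  s3 
(> = start, * = accepting)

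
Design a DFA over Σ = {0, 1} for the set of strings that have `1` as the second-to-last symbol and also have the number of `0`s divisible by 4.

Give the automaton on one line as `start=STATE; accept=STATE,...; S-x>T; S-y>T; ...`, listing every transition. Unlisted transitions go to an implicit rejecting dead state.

Build one automaton per condition and run them in lockstep. The first has 7 states tracking the last 2 symbols read; the second has 4 states tracking the count of `0`s modulo 4. A product state is a pair (one from each), accepting exactly when both do. Equivalent product states are then merged.
An 8-state machine:
        0   1  
>  s0   s1  s2 
   s1   s3  s1 
   s2   s1  s4 
   s3   s5  s3 
 * s4   s1  s4 
   s5   s0  s6 
   s6   s7  s6 
 * s7   s1  s2 
(> = start, * = accepting)

start=s0; accept=s4,s7; s0-0>s1; s0-1>s2; s1-0>s3; s1-1>s1; s2-0>s1; s2-1>s4; s3-0>s5; s3-1>s3; s4-0>s1; s4-1>s4; s5-0>s0; s5-1>s6; s6-0>s7; s6-1>s6; s7-0>s1; s7-1>s2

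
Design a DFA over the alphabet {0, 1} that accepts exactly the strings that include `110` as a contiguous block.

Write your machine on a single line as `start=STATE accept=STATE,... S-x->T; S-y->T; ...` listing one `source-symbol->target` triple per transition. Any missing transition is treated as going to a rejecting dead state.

start=A; accept=D; A-0->A; A-1->B; B-0->A; B-1->C; C-0->D; C-1->C; D-0->D; D-1->D

States A..C record the length of the longest prefix of `110` that matches the current input suffix. Reaching D means `110` has been seen, and we stay there forever. Accept from D.
4 states suffice.
       0  1 
>  A   A  B 
   B   A  C 
   C   D  C 
 * D   D  D 
(> = start, * = accepting)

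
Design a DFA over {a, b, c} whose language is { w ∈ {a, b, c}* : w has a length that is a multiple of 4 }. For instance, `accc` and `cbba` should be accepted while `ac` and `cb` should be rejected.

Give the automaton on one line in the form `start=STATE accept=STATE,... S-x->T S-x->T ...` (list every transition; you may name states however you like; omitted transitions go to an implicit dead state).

Count input length modulo 4: every symbol advances one step around the cycle q0 → q1 → q2 → q3 → q0. Accept at q0.
With 4 states:
        a   b   c  
>* q0   q1  q1  q1 
   q1   q2  q2  q2 
   q2   q3  q3  q3 
   q3   q0  q0  q0 
(> = start, * = accepting)

start=q0 accept=q0 q0-a->q1 q0-b->q1 q0-c->q1 q1-a->q2 q1-b->q2 q1-c->q2 q2-a->q3 q2-b->q3 q2-c->q3 q3-a->q0 q3-b->q0 q3-c->q0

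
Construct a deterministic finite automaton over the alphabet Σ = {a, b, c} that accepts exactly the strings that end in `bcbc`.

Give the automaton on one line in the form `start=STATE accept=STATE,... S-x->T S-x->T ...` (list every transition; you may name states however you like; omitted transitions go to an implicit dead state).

Remember how much of `bcbc` the current input suffix matches. State q0 means no match yet; q1 means the last symbol is `b`; q2 means the last 2 symbols are `bc`; q3 means the last 3 symbols are `bcb`; q4 means the last 4 symbols are `bcbc`. Only q4 accepts. On a mismatch, fall back to the longest proper suffix that is still a prefix of `bcbc`.
A 5-state machine:
        a   b   c  
>  q0   q0  q1  q0 
   q1   q0  q1  q2 
   q2   q0  q3  q0 
   q3   q0  q1  q4 
 * q4   q0  q3  q0 
(> = start, * = accepting)

start=q0 accept=q4 q0-a->q0 q0-b->q1 q0-c->q0 q1-a->q0 q1-b->q1 q1-c->q2 q2-a->q0 q2-b->q3 q2-c->q0 q3-a->q0 q3-b->q1 q3-c->q4 q4-a->q0 q4-b->q3 q4-c->q0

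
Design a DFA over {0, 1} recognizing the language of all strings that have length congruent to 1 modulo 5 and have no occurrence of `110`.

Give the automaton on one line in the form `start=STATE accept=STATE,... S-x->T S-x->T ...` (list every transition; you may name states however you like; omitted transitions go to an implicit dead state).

start=A accept=B,C,P A-0->B A-1->C B-0->D B-1->E C-0->D C-1->F D-0->G D-1->H E-0->G E-1->I F-0->J F-1->I G-0->K G-1->L H-0->K H-1->M I-0->J I-1->M J-0->J J-1->J K-0->A K-1->N L-0->A L-1->O M-0->J M-1->O N-0->B N-1->P O-0->J O-1->P P-0->J P-1->F

Handle the two conditions separately and then intersect. One (5 states) tracks the input length modulo 5; the other (4 states) tracks partial matches of the forbidden pattern `110`. Each combined state is a pair, one component from each; accept when both components accept. Equivalent product states are then merged.
16 states suffice.
       0  1 
>  A   B  C 
 * B   D  E 
 * C   D  F 
   D   G  H 
   E   G  I 
   F   J  I 
   G   K  L 
   H   K  M 
   I   J  M 
   J   J  J 
   K   A  N 
   L   A  O 
   M   J  O 
   N   B  P 
   O   J  P 
 * P   J  F 
(> = start, * = accepting)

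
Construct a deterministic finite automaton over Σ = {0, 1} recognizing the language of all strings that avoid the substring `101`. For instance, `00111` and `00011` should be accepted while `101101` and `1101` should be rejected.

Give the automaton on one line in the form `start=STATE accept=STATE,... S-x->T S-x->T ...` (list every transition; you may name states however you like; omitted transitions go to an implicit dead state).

start=S0 accept=S0,S1,S2 S0-0->S0 S0-1->S1 S1-0->S2 S1-1->S1 S2-0->S0 S2-1->S3 S3-0->S3 S3-1->S3

This is the complement of 'contains `101`'. Use the same substring-matching states — S0 through S3 holding how much of `101` has just been matched — but flip the accepting set: everything except the trap S3 accepts.
With 4 states:
        0   1  
>* S0   S0  S1 
 * S1   S2  S1 
 * S2   S0  S3 
   S3   S3  S3 
(> = start, * = accepting)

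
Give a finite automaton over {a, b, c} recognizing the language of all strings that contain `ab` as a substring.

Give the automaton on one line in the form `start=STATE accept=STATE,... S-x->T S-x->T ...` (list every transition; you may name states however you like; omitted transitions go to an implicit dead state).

Track how much of `ab` has been matched so far: state q0 is no progress, q2 is the absorbing accept state reached once `ab` has occurred. Intermediate states record partial matches; on a mismatch, fall back to the longest reusable overlap.
        a   b   c  
>  q0   q1  q0  q0 
   q1   q1  q2  q0 
 * q2   q2  q2  q2 
(> = start, * = accepting)

start=q0 accept=q2 q0-a->q1 q0-b->q0 q0-c->q0 q1-a->q1 q1-b->q2 q1-c->q0 q2-a->q2 q2-b->q2 q2-c->q2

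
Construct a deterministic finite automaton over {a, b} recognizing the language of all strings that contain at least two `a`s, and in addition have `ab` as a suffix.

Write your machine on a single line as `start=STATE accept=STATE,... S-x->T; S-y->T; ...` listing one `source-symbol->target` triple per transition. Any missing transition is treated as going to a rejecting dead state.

start=s0; accept=s5,s7; s0-a->s1; s0-b->s0; s1-a->s2; s1-b->s3; s2-a->s4; s2-b->s5; s3-a->s2; s3-b->s6; s4-a->s4; s4-b->s7; s5-a->s4; s5-b->s8; s6-a->s2; s6-b->s6; s7-a->s4; s7-b->s9; s8-a->s4; s8-b->s8; s9-a->s4; s9-b->s9

Handle the two conditions separately and then intersect. The first has 4 states tracking the count of `a`s, saturating at 3; the second has 3 states tracking how much of the suffix `ab` has currently been matched. A product state is a pair (one from each), accepting exactly when both do.
        a   b  
>  s0   s1  s0 
   s1   s2  s3 
   s2   s4  s5 
   s3   s2  s6 
   s4   s4  s7 
 * s5   s4  s8 
   s6   s2  s6 
 * s7   s4  s9 
   s8   s4  s8 
   s9   s4  s9 
(> = start, * = accepting)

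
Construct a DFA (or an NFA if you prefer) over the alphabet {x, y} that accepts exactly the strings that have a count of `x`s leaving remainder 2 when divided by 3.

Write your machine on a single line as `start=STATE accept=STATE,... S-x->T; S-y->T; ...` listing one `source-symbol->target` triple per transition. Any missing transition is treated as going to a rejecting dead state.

start=S0; accept=S2; S0-x->S1; S0-y->S0; S1-x->S2; S1-y->S1; S2-x->S0; S2-y->S2

The only thing that matters is how many `x`s have appeared, reduced mod 3. Use one state per residue: S0 for 0, …, S2 for 2. Reading `x` moves to the next residue; anything else stays put. S2 is accepting.
With 3 states:
        x   y  
>  S0   S1  S0 
   S1   S2  S1 
 * S2   S0  S2 
(> = start, * = accepting)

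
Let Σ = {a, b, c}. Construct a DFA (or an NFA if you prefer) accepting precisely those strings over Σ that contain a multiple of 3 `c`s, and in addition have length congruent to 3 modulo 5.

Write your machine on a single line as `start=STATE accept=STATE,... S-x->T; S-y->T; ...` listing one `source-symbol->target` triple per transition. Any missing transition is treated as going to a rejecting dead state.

Handle the two conditions separately and then intersect. The first has 3 states tracking the count of `c`s modulo 3; the second has 5 states tracking the input length modulo 5. A product state is a pair (one from each), accepting exactly when both do.
15 states suffice.
          a    b    c  
>  s0     s1   s1   s2 
   s1     s3   s3   s4 
   s2     s4   s4   s5 
   s3     s6   s6   s7 
   s4     s7   s7   s8 
   s5     s8   s8   s6 
 * s6     s9   s9  s10 
   s7    s10  s10  s11 
   s8    s11  s11   s9 
   s9     s0   s0  s12 
   s10   s12  s12  s13 
   s11   s13  s13   s0 
   s12    s2   s2  s14 
   s13   s14  s14   s1 
   s14    s5   s5   s3 
(> = start, * = accepting)

start=s0; accept=s6; s0-a->s1; s0-b->s1; s0-c->s2; s1-a->s3; s1-b->s3; s1-c->s4; s2-a->s4; s2-b->s4; s2-c->s5; s3-a->s6; s3-b->s6; s3-c->s7; s4-a->s7; s4-b->s7; s4-c->s8; s5-a->s8; s5-b->s8; s5-c->s6; s6-a->s9; s6-b->s9; s6-c->s10; s7-a->s10; s7-b->s10; s7-c->s11; s8-a->s11; s8-b->s11; s8-c->s9; s9-a->s0; s9-b->s0; s9-c->s12; s10-a->s12; s10-b->s12; s10-c->s13; s11-a->s13; s11-b->s13; s11-c->s0; s12-a->s2; s12-b->s2; s12-c->s14; s13-a->s14; s13-b->s14; s13-c->s1; s14-a->s5; s14-b->s5; s14-c->s3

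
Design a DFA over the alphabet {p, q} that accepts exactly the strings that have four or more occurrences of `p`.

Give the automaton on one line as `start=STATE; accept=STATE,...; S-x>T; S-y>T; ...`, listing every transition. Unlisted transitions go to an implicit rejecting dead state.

start=A; accept=E,F; A-p>B; A-q>A; B-p>C; B-q>B; C-p>D; C-q>C; D-p>E; D-q>D; E-p>F; E-q>E; F-p>F; F-q>F

Only the number of `p`s matters, and only up to 5. Make a chain A → B → C → D → E → F advanced by each `p` (with F absorbing); every other symbol self-loops. The accepting set is {E, F}.
6 states suffice.
       p  q 
>  A   B  A 
   B   C  B 
   C   D  C 
   D   E  D 
 * E   F  E 
 * F   F  F 
(> = start, * = accepting)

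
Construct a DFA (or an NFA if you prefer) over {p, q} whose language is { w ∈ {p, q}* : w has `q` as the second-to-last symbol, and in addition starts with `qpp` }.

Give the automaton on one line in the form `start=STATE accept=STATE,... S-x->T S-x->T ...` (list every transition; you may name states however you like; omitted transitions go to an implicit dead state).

Run two small machines in parallel and take their product. The first has 7 states tracking the last 2 symbols read; the second has 5 states tracking whether the input so far still matches the prefix `qpp`. A product state is a pair (one from each), accepting exactly when both do.
A 12-state machine:
          p    q  
>  s0     s1   s2 
   s1     s3   s4 
   s2     s5   s6 
   s3     s3   s4 
   s4     s7   s6 
   s5     s8   s4 
   s6     s7   s6 
   s7     s3   s4 
   s8     s8   s9 
   s9    s10  s11 
 * s10    s8   s9 
 * s11   s10  s11 
(> = start, * = accepting)

start=s0 accept=s10,s11 s0-p->s1 s0-q->s2 s1-p->s3 s1-q->s4 s2-p->s5 s2-q->s6 s3-p->s3 s3-q->s4 s4-p->s7 s4-q->s6 s5-p->s8 s5-q->s4 s6-p->s7 s6-q->s6 s7-p->s3 s7-q->s4 s8-p->s8 s8-q->s9 s9-p->s10 s9-q->s11 s10-p->s8 s10-q->s9 s11-p->s10 s11-q->s11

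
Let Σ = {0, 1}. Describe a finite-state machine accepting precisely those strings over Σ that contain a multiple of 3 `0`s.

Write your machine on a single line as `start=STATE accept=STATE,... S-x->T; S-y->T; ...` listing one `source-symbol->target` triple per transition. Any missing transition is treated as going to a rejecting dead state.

The only thing that matters is how many `0`s have appeared, reduced mod 3. Use one state per residue: S0 for 0, …, S2 for 2. Reading `0` moves to the next residue; anything else stays put. S0 is accepting.
With 3 states:
        0   1  
>* S0   S1  S0 
   S1   S2  S1 
   S2   S0  S2 
(> = start, * = accepting)

start=S0; accept=S0; S0-0->S1; S0-1->S0; S1-0->S2; S1-1->S1; S2-0->S0; S2-1->S2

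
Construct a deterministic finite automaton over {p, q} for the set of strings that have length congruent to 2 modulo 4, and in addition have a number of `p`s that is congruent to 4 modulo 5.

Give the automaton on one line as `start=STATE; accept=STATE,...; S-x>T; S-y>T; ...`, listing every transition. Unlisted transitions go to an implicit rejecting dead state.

Handle the two conditions separately and then intersect. One (4 states) tracks the input length modulo 4; the other (5 states) tracks the count of `p`s modulo 5. Each combined state is a pair, one component from each; accept when both components accept.
       p  q 
>  A   B  C 
   B   D  E 
   C   E  F 
   D   G  H 
   E   H  I 
   F   I  J 
   G   K  L 
   H   L  M 
   I   M  N 
   J   N  A 
   K   C  O 
   L   O  P 
   M   P  Q 
   N   Q  B 
   O   F  R 
   P   R  S 
   Q   S  D 
 * R   J  T 
   S   T  G 
   T   A  K 
(> = start, * = accepting)

start=A; accept=R; A-p>B; A-q>C; B-p>D; B-q>E; C-p>E; C-q>F; D-p>G; D-q>H; E-p>H; E-q>I; F-p>I; F-q>J; G-p>K; G-q>L; H-p>L; H-q>M; I-p>M; I-q>N; J-p>N; J-q>A; K-p>C; K-q>O; L-p>O; L-q>P; M-p>P; M-q>Q; N-p>Q; N-q>B; O-p>F; O-q>R; P-p>R; P-q>S; Q-p>S; Q-q>D; R-p>J; R-q>T; S-p>T; S-q>G; T-p>A; T-q>K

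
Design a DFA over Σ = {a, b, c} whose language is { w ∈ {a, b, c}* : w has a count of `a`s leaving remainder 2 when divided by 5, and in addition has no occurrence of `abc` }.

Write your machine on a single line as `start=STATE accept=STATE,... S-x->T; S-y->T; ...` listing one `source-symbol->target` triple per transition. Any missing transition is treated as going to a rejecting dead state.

Run two small machines in parallel and take their product. The first has 5 states tracking the count of `a`s modulo 5; the second has 4 states tracking partial matches of the forbidden pattern `abc`. A product state is a pair (one from each), accepting exactly when both do. After merging equivalent states the machine shrinks.
16 states suffice.
          a    b    c  
>  q0     q1   q0   q0 
   q1     q2   q3   q4 
 * q2     q5   q6   q7 
   q3     q2   q4   q8 
   q4     q2   q4   q4 
   q5     q9  q10  q11 
 * q6     q5   q7   q8 
 * q7     q5   q7   q7 
   q8     q8   q8   q8 
   q9    q12  q13  q14 
   q10    q9  q11   q8 
   q11    q9  q11  q11 
   q12    q1  q15   q0 
   q13   q12  q14   q8 
   q14   q12  q14  q14 
   q15    q1   q0   q8 
(> = start, * = accepting)

start=q0; accept=q2,q6,q7; q0-a->q1; q0-b->q0; q0-c->q0; q1-a->q2; q1-b->q3; q1-c->q4; q2-a->q5; q2-b->q6; q2-c->q7; q3-a->q2; q3-b->q4; q3-c->q8; q4-a->q2; q4-b->q4; q4-c->q4; q5-a->q9; q5-b->q10; q5-c->q11; q6-a->q5; q6-b->q7; q6-c->q8; q7-a->q5; q7-b->q7; q7-c->q7; q8-a->q8; q8-b->q8; q8-c->q8; q9-a->q12; q9-b->q13; q9-c->q14; q10-a->q9; q10-b->q11; q10-c->q8; q11-a->q9; q11-b->q11; q11-c->q11; q12-a->q1; q12-b->q15; q12-c->q0; q13-a->q12; q13-b->q14; q13-c->q8; q14-a->q12; q14-b->q14; q14-c->q14; q15-a->q1; q15-b->q0; q15-c->q8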